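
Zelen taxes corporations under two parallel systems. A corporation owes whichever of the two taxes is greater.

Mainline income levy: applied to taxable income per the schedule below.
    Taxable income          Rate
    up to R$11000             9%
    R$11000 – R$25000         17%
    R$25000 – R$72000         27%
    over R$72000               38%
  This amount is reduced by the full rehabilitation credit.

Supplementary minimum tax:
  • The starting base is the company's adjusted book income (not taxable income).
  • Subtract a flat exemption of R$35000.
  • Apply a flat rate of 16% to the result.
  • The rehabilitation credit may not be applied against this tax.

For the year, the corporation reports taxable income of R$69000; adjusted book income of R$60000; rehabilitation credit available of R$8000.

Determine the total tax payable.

Mainline income levy:
  R$11000 × 9% = R$990
  R$14000 × 17% = R$2380
  R$44000 × 27% = R$11880
  → R$15250
  Less rehabilitation credit R$8000 → R$7250

Supplementary minimum tax:
  Base (adjusted book income): R$60000
  Less exemption R$35000 → base R$25000
  R$25000 × 16% = R$4000

R$7250 > R$4000, so the mainline income levy governs.

R$7250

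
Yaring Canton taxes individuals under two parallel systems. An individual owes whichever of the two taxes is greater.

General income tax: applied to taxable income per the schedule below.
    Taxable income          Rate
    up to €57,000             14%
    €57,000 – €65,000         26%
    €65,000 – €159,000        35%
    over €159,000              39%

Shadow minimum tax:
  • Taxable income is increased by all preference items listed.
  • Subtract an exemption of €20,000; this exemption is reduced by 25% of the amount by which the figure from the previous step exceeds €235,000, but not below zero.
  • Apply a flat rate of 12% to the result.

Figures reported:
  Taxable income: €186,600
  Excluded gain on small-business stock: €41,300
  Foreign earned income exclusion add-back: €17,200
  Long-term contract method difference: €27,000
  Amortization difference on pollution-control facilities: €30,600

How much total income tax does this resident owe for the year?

€53,724

Shadow minimum tax:
  Adjusted income: €186,600 + €41,300 + €17,200 + €27,000 + €30,600 = €302,700
  Exemption: €20,000 − 25% × (€302,700 − €235,000) = €20,000 − €16,925 = €3,075
  Base: €302,700 − €3,075 = €299,625
  €299,625 × 12% = €35,955

General income tax:
  €57,000 × 14% = €7,980
  €8,000 × 26% = €2,080
  €94,000 × 35% = €32,900
  €27,600 × 39% = €10,764
  → €53,724

€53,724 > €35,955, so the general income tax governs.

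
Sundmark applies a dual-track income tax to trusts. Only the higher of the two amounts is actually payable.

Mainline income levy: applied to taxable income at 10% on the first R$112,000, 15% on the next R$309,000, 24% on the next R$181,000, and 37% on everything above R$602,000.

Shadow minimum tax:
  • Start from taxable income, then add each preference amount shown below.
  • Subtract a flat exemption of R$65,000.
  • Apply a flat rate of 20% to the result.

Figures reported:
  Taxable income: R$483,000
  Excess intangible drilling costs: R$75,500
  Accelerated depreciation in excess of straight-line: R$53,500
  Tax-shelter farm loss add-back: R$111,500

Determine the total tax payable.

Mainline income levy:
  R$112,000 × 10% = R$11,200
  R$309,000 × 15% = R$46,350
  R$62,000 × 24% = R$14,880
  → R$72,430

Shadow minimum tax:
  Adjusted income: R$483,000 + R$75,500 + R$53,500 + R$111,500 = R$723,500
  Less exemption R$65,000 → base R$658,500
  R$658,500 × 20% = R$131,700

R$131,700 > R$72,430, so the shadow minimum tax is the binding amount.

R$131,700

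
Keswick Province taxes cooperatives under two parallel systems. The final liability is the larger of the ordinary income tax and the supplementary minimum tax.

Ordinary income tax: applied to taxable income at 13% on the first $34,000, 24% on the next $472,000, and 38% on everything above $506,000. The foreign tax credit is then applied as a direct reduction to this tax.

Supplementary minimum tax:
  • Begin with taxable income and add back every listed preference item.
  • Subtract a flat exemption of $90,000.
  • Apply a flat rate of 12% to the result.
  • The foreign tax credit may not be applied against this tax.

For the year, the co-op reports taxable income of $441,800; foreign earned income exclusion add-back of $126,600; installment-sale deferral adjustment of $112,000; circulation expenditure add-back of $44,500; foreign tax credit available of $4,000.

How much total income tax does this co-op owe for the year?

Supplementary minimum tax:
  Adjusted income: $441,800 + $126,600 + $112,000 + $44,500 = $724,900
  Less exemption $90,000 → base $634,900
  $634,900 × 12% = $76,188

Ordinary income tax:
  $34,000 × 13% = $4,420
  $407,800 × 24% = $97,872
  → $102,292
  Less foreign tax credit $4,000 → $98,292

$98,292 > $76,188, so the ordinary income tax governs.

$98,292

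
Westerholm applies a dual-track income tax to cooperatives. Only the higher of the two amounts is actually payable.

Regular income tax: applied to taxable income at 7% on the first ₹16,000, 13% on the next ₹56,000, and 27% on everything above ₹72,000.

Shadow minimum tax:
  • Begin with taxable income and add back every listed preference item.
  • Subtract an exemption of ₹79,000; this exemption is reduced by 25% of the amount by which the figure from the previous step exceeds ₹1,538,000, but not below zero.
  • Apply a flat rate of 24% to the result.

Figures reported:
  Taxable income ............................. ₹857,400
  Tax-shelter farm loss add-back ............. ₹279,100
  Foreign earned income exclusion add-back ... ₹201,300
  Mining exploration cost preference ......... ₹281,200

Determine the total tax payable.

₹374,460

Regular income tax:
  ₹16,000 × 7% = ₹1,120
  ₹56,000 × 13% = ₹7,280
  ₹785,400 × 27% = ₹212,058
  → ₹220,458

Shadow minimum tax:
  Adjusted income: ₹857,400 + ₹279,100 + ₹201,300 + ₹281,200 = ₹1,619,000
  Exemption: ₹79,000 − 25% × (₹1,619,000 − ₹1,538,000) = ₹79,000 − ₹20,250 = ₹58,750
  Base: ₹1,619,000 − ₹58,750 = ₹1,560,250
  ₹1,560,250 × 24% = ₹374,460

₹374,460 > ₹220,458, so the shadow minimum tax is the binding amount.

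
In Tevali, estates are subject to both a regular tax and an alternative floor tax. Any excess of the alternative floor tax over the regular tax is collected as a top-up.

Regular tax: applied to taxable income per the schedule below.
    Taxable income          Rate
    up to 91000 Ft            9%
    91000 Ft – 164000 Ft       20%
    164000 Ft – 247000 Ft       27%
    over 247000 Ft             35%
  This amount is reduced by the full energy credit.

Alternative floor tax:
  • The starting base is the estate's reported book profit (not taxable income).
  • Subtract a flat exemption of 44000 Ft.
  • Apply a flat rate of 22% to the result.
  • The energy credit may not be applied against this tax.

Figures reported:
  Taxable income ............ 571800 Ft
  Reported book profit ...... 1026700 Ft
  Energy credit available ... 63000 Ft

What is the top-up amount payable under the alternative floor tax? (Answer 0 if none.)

Regular tax:
  91000 Ft × 9% = 8190 Ft
  73000 Ft × 20% = 14600 Ft
  83000 Ft × 27% = 22410 Ft
  324800 Ft × 35% = 113680 Ft
  → 158880 Ft
  Less energy credit 63000 Ft → 95880 Ft

Alternative floor tax:
  Base (reported book profit): 1026700 Ft
  Less exemption 44000 Ft → base 982700 Ft
  982700 Ft × 22% = 216194 Ft

Excess of alternative floor tax over regular tax: 216194 Ft − 95880 Ft = 120314 Ft.

120314 Ft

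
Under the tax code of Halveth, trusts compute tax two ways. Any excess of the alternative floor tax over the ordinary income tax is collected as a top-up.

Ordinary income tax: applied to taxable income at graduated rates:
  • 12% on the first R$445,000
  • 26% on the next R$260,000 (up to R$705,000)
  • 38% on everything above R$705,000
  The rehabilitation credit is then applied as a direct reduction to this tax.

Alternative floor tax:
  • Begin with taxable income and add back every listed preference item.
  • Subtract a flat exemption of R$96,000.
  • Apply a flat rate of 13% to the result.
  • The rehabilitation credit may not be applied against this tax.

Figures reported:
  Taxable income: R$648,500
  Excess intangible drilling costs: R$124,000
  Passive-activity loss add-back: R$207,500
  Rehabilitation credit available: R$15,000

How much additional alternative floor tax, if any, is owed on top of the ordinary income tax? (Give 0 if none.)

Ordinary income tax:
  R$445,000 × 12% = R$53,400
  R$203,500 × 26% = R$52,910
  → R$106,310
  Less rehabilitation credit R$15,000 → R$91,310

Alternative floor tax:
  Adjusted income: R$648,500 + R$124,000 + R$207,500 = R$980,000
  Less exemption R$96,000 → base R$884,000
  R$884,000 × 13% = R$114,920

Excess of alternative floor tax over ordinary income tax: R$114,920 − R$91,310 = R$23,610.

R$23,610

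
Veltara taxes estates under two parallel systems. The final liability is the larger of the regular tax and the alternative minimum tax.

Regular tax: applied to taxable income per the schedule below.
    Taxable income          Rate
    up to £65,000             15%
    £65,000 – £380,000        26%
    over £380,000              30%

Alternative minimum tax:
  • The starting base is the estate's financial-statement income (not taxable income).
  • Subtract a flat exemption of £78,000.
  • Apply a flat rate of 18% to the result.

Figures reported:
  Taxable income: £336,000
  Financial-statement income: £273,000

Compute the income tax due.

£80,210

Alternative minimum tax:
  Base (financial-statement income): £273,000
  Less exemption £78,000 → base £195,000
  £195,000 × 18% = £35,100

Regular tax:
  £65,000 × 15% = £9,750
  £271,000 × 26% = £70,460
  → £80,210

£80,210 > £35,100, so the regular tax governs.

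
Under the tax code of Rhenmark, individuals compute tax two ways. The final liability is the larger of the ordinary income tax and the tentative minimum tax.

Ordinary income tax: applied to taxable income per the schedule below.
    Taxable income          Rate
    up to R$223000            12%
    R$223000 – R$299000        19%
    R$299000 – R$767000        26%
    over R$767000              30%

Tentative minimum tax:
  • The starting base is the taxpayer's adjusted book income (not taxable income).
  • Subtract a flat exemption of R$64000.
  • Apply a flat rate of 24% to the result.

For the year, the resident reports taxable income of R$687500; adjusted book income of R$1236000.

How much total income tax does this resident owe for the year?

R$281280

Tentative minimum tax:
  Base (adjusted book income): R$1236000
  Less exemption R$64000 → base R$1172000
  R$1172000 × 24% = R$281280

Ordinary income tax:
  R$223000 × 12% = R$26760
  R$76000 × 19% = R$14440
  R$388500 × 26% = R$101010
  → R$142210

R$281280 > R$142210, so the tentative minimum tax is the binding amount.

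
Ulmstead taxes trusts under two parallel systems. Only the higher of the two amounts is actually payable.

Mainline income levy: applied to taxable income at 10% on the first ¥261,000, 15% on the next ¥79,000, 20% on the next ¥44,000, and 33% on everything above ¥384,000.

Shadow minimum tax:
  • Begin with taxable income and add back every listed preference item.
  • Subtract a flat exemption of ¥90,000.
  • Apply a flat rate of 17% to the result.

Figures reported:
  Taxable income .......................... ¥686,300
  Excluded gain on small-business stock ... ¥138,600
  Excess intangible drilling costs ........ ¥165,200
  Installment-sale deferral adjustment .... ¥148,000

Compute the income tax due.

Mainline income levy:
  ¥261,000 × 10% = ¥26,100
  ¥79,000 × 15% = ¥11,850
  ¥44,000 × 20% = ¥8,800
  ¥302,300 × 33% = ¥99,759
  → ¥146,509

Shadow minimum tax:
  Adjusted income: ¥686,300 + ¥138,600 + ¥165,200 + ¥148,000 = ¥1,138,100
  Less exemption ¥90,000 → base ¥1,048,100
  ¥1,048,100 × 17% = ¥178,177

¥178,177 > ¥146,509, so the shadow minimum tax is the binding amount.

¥178,177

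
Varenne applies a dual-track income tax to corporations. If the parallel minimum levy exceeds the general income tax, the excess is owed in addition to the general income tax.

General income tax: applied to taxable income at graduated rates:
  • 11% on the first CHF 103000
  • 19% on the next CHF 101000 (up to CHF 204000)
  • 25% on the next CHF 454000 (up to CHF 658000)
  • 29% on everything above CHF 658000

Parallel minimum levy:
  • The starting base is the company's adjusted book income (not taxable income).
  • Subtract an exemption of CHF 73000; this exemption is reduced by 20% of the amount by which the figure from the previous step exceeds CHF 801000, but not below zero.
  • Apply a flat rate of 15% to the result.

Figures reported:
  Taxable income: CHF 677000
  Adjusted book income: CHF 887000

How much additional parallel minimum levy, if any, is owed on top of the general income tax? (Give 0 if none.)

General income tax:
  CHF 103000 × 11% = CHF 11330
  CHF 101000 × 19% = CHF 19190
  CHF 454000 × 25% = CHF 113500
  CHF 19000 × 29% = CHF 5510
  → CHF 149530

Parallel minimum levy:
  Base (adjusted book income): CHF 887000
  Exemption: CHF 73000 − 20% × (CHF 887000 − CHF 801000) = CHF 73000 − CHF 17200 = CHF 55800
  Base: CHF 887000 − CHF 55800 = CHF 831200
  CHF 831200 × 15% = CHF 124680

CHF 124680 ≤ CHF 149530, so no add-on is due.

CHF 0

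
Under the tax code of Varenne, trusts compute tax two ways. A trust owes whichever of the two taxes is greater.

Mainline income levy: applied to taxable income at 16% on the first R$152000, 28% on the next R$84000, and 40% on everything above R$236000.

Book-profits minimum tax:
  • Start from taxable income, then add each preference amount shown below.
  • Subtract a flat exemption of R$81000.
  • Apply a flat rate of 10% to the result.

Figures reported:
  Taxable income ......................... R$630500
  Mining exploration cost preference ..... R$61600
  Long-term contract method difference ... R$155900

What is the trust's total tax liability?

R$205640

Book-profits minimum tax:
  Adjusted income: R$630500 + R$61600 + R$155900 = R$848000
  Less exemption R$81000 → base R$767000
  R$767000 × 10% = R$76700

Mainline income levy:
  R$152000 × 16% = R$24320
  R$84000 × 28% = R$23520
  R$394500 × 40% = R$157800
  → R$205640

R$205640 > R$76700, so the mainline income levy governs.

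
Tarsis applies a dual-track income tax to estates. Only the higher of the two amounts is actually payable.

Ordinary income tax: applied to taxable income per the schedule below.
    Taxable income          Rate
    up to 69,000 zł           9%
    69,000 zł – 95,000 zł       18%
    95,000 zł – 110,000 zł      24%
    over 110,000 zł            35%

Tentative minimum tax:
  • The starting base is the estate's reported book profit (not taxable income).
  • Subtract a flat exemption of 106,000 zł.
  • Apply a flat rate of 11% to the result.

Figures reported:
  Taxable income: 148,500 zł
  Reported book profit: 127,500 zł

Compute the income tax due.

27,965 zł

Ordinary income tax:
  69,000 zł × 9% = 6,210 zł
  26,000 zł × 18% = 4,680 zł
  15,000 zł × 24% = 3,600 zł
  38,500 zł × 35% = 13,475 zł
  → 27,965 zł

Tentative minimum tax:
  Base (reported book profit): 127,500 zł
  Less exemption 106,000 zł → base 21,500 zł
  21,500 zł × 11% = 2,365 zł

27,965 zł > 2,365 zł, so the ordinary income tax governs.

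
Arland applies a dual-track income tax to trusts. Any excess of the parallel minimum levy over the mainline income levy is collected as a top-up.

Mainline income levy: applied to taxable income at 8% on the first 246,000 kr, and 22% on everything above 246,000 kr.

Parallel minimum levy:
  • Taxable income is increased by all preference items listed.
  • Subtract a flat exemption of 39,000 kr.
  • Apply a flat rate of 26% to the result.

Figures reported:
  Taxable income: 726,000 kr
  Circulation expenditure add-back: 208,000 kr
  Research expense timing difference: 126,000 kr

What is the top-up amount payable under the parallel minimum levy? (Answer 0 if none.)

Mainline income levy:
  246,000 kr × 8% = 19,680 kr
  480,000 kr × 22% = 105,600 kr
  → 125,280 kr

Parallel minimum levy:
  Adjusted income: 726,000 kr + 208,000 kr + 126,000 kr = 1,060,000 kr
  Less exemption 39,000 kr → base 1,021,000 kr
  1,021,000 kr × 26% = 265,460 kr

Excess of parallel minimum levy over mainline income levy: 265,460 kr − 125,280 kr = 140,180 kr.

140,180 kr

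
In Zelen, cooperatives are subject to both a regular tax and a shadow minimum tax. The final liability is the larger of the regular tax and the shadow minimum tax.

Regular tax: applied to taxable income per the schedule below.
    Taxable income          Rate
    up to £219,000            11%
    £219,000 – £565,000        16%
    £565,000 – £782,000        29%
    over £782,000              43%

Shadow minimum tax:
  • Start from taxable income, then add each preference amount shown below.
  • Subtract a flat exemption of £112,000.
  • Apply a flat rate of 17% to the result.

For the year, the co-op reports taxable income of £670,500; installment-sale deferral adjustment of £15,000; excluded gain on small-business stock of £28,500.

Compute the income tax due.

Regular tax:
  £219,000 × 11% = £24,090
  £346,000 × 16% = £55,360
  £105,500 × 29% = £30,595
  → £110,045

Shadow minimum tax:
  Adjusted income: £670,500 + £15,000 + £28,500 = £714,000
  Less exemption £112,000 → base £602,000
  £602,000 × 17% = £102,340

£110,045 > £102,340, so the regular tax governs.

£110,045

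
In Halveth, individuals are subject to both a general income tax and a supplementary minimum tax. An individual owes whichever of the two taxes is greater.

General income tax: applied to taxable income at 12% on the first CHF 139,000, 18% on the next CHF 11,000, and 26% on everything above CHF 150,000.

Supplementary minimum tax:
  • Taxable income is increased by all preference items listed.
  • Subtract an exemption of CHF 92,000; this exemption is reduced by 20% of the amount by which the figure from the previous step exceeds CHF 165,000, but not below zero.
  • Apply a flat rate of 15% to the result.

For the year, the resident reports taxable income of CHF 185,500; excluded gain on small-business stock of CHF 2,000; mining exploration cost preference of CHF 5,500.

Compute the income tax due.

CHF 27,890

General income tax:
  CHF 139,000 × 12% = CHF 16,680
  CHF 11,000 × 18% = CHF 1,980
  CHF 35,500 × 26% = CHF 9,230
  → CHF 27,890

Supplementary minimum tax:
  Adjusted income: CHF 185,500 + CHF 2,000 + CHF 5,500 = CHF 193,000
  Exemption: CHF 92,000 − 20% × (CHF 193,000 − CHF 165,000) = CHF 92,000 − CHF 5,600 = CHF 86,400
  Base: CHF 193,000 − CHF 86,400 = CHF 106,600
  CHF 106,600 × 15% = CHF 15,990

CHF 27,890 > CHF 15,990, so the general income tax governs.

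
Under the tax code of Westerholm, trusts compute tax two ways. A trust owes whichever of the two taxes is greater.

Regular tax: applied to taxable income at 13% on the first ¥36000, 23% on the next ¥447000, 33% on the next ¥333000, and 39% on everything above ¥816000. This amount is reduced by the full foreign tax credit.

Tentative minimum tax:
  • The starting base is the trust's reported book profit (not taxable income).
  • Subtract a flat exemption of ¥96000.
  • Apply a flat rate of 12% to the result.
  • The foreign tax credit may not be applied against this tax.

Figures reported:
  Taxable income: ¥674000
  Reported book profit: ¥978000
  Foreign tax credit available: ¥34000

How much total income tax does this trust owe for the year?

Tentative minimum tax:
  Base (reported book profit): ¥978000
  Less exemption ¥96000 → base ¥882000
  ¥882000 × 12% = ¥105840

Regular tax:
  ¥36000 × 13% = ¥4680
  ¥447000 × 23% = ¥102810
  ¥191000 × 33% = ¥63030
  → ¥170520
  Less foreign tax credit ¥34000 → ¥136520

¥136520 > ¥105840, so the regular tax governs.

¥136520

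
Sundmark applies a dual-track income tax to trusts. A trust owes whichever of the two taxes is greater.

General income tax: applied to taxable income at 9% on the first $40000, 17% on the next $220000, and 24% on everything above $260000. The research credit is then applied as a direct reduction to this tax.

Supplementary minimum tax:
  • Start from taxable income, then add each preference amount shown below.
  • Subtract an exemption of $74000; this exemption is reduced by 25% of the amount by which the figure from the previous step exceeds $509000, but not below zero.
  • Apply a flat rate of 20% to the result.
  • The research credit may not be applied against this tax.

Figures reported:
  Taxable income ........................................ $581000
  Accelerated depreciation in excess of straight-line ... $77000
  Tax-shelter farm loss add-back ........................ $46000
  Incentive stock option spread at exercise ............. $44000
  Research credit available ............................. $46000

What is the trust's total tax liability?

$146750

Supplementary minimum tax:
  Adjusted income: $581000 + $77000 + $46000 + $44000 = $748000
  Exemption: $74000 − 25% × ($748000 − $509000) = $74000 − $59750 = $14250
  Base: $748000 − $14250 = $733750
  $733750 × 20% = $146750

General income tax:
  $40000 × 9% = $3600
  $220000 × 17% = $37400
  $321000 × 24% = $77040
  → $118040
  Less research credit $46000 → $72040

$146750 > $72040, so the supplementary minimum tax is the binding amount.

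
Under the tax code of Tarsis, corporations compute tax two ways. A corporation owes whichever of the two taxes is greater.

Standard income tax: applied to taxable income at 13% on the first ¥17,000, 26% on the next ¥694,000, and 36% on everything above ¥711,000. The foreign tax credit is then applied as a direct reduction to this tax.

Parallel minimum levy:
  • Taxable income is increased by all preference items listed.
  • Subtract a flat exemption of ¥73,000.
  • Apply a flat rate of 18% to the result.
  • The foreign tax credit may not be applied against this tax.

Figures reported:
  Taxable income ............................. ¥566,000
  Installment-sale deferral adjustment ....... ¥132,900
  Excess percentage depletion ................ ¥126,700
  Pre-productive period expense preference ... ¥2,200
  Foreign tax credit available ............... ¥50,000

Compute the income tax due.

¥135,864

Parallel minimum levy:
  Adjusted income: ¥566,000 + ¥132,900 + ¥126,700 + ¥2,200 = ¥827,800
  Less exemption ¥73,000 → base ¥754,800
  ¥754,800 × 18% = ¥135,864

Standard income tax:
  ¥17,000 × 13% = ¥2,210
  ¥549,000 × 26% = ¥142,740
  → ¥144,950
  Less foreign tax credit ¥50,000 → ¥94,950

¥135,864 > ¥94,950, so the parallel minimum levy is the binding amount.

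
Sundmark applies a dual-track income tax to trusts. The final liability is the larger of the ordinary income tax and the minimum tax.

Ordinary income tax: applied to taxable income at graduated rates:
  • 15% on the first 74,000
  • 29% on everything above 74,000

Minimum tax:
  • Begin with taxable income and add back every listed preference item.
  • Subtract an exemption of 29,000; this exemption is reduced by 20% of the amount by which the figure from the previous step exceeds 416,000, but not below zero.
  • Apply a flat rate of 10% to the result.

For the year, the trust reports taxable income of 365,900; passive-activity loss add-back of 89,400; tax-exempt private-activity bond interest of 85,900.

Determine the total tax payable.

95,751

Ordinary income tax:
  74,000 × 15% = 11,100
  291,900 × 29% = 84,651
  → 95,751

Minimum tax:
  Adjusted income: 365,900 + 89,400 + 85,900 = 541,200
  Exemption: 29,000 − 20% × (541,200 − 416,000) = 29,000 − 25,040 = 3,960
  Base: 541,200 − 3,960 = 537,240
  537,240 × 10% = 53,724

95,751 > 53,724, so the ordinary income tax governs.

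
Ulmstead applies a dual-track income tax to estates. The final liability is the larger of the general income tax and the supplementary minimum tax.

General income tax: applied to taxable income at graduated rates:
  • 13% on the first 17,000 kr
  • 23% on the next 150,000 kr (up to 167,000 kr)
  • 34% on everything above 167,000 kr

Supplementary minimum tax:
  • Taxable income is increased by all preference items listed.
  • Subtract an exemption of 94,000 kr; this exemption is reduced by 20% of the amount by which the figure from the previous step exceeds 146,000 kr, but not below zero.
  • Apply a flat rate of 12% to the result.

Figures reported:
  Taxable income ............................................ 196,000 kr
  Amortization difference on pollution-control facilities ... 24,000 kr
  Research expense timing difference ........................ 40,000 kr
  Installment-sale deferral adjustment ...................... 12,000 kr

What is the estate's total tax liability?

Supplementary minimum tax:
  Adjusted income: 196,000 kr + 24,000 kr + 40,000 kr + 12,000 kr = 272,000 kr
  Exemption: 94,000 kr − 20% × (272,000 kr − 146,000 kr) = 94,000 kr − 25,200 kr = 68,800 kr
  Base: 272,000 kr − 68,800 kr = 203,200 kr
  203,200 kr × 12% = 24,384 kr

General income tax:
  17,000 kr × 13% = 2,210 kr
  150,000 kr × 23% = 34,500 kr
  29,000 kr × 34% = 9,860 kr
  → 46,570 kr

46,570 kr > 24,384 kr, so the general income tax governs.

46,570 kr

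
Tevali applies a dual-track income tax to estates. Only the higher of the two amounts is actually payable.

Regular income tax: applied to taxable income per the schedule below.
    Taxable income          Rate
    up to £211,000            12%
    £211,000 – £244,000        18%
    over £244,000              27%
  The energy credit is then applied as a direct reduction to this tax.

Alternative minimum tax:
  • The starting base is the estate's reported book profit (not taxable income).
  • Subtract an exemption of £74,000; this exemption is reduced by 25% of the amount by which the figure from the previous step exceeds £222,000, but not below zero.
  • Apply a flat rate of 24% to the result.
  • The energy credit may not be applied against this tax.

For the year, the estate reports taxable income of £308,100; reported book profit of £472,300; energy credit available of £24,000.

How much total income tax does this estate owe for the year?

Regular income tax:
  £211,000 × 12% = £25,320
  £33,000 × 18% = £5,940
  £64,100 × 27% = £17,307
  → £48,567
  Less energy credit £24,000 → £24,567

Alternative minimum tax:
  Base (reported book profit): £472,300
  Exemption: £74,000 − 25% × (£472,300 − £222,000) = £74,000 − £62,575 = £11,425
  Base: £472,300 − £11,425 = £460,875
  £460,875 × 24% = £110,610

£110,610 > £24,567, so the alternative minimum tax is the binding amount.

£110,610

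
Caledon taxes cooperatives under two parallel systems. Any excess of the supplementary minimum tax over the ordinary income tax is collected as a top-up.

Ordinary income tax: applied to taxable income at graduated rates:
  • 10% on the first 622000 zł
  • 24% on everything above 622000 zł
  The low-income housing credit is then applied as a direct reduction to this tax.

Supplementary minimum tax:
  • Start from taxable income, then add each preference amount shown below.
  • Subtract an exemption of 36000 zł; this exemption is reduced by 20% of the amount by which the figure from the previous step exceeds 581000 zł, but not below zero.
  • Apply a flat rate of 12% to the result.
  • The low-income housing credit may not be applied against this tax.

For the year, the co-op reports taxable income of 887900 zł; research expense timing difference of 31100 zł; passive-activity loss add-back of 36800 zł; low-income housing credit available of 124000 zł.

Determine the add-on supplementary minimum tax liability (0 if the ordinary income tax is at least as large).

Supplementary minimum tax:
  Adjusted income: 887900 zł + 31100 zł + 36800 zł = 955800 zł
  Exemption: 20% × (955800 zł − 581000 zł) = 74960 zł ≥ 36000 zł, so the exemption is fully phased out
  Base: 955800 zł − 0 zł = 955800 zł
  955800 zł × 12% = 114696 zł

Ordinary income tax:
  622000 zł × 10% = 62200 zł
  265900 zł × 24% = 63816 zł
  → 126016 zł
  Less low-income housing credit 124000 zł → 2016 zł

Excess of supplementary minimum tax over ordinary income tax: 114696 zł − 2016 zł = 112680 zł.

112680 zł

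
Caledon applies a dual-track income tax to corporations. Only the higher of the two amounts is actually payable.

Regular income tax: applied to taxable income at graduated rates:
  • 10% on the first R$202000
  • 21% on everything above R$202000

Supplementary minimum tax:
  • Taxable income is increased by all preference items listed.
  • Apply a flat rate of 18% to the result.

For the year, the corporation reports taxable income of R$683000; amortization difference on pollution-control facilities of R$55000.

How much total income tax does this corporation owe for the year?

R$132840

Supplementary minimum tax:
  Adjusted income: R$683000 + R$55000 = R$738000
  R$738000 × 18% = R$132840

Regular income tax:
  R$202000 × 10% = R$20200
  R$481000 × 21% = R$101010
  → R$121210

R$132840 > R$121210, so the supplementary minimum tax is the binding amount.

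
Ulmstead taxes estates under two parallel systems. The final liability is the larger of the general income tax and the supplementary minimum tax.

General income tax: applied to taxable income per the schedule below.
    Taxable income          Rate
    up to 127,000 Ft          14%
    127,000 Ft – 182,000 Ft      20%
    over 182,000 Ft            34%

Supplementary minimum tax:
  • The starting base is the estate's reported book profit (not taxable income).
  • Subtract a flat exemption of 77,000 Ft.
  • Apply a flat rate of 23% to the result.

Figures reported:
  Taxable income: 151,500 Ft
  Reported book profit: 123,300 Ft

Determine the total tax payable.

General income tax:
  127,000 Ft × 14% = 17,780 Ft
  24,500 Ft × 20% = 4,900 Ft
  → 22,680 Ft

Supplementary minimum tax:
  Base (reported book profit): 123,300 Ft
  Less exemption 77,000 Ft → base 46,300 Ft
  46,300 Ft × 23% = 10,649 Ft

22,680 Ft > 10,649 Ft, so the general income tax governs.

22,680 Ft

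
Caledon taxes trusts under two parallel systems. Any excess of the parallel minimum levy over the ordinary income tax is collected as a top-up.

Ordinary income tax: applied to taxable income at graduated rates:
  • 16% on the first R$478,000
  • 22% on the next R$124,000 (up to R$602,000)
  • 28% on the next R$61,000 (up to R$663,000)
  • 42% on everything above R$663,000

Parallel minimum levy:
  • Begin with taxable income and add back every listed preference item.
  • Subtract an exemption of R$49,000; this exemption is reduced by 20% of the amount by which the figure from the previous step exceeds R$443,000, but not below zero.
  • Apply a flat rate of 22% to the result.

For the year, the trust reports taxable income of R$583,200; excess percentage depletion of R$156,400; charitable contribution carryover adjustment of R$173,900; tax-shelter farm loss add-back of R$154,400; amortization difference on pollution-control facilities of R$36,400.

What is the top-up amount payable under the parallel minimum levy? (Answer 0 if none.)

Ordinary income tax:
  R$478,000 × 16% = R$76,480
  R$105,200 × 22% = R$23,144
  → R$99,624

Parallel minimum levy:
  Adjusted income: R$583,200 + R$156,400 + R$173,900 + R$154,400 + R$36,400 = R$1,104,300
  Exemption: 20% × (R$1,104,300 − R$443,000) = R$132,260 ≥ R$49,000, so the exemption is fully phased out
  Base: R$1,104,300 − R$0 = R$1,104,300
  R$1,104,300 × 22% = R$242,946

Excess of parallel minimum levy over ordinary income tax: R$242,946 − R$99,624 = R$143,322.

R$143,322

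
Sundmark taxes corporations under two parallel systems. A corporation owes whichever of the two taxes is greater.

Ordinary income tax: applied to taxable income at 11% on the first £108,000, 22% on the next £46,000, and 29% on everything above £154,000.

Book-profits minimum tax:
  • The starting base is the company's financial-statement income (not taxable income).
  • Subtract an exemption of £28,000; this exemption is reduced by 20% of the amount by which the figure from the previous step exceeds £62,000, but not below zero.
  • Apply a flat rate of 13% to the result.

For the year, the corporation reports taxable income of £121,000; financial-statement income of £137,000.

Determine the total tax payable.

£16,120

Ordinary income tax:
  £108,000 × 11% = £11,880
  £13,000 × 22% = £2,860
  → £14,740

Book-profits minimum tax:
  Base (financial-statement income): £137,000
  Exemption: £28,000 − 20% × (£137,000 − £62,000) = £28,000 − £15,000 = £13,000
  Base: £137,000 − £13,000 = £124,000
  £124,000 × 13% = £16,120

£16,120 > £14,740, so the book-profits minimum tax is the binding amount.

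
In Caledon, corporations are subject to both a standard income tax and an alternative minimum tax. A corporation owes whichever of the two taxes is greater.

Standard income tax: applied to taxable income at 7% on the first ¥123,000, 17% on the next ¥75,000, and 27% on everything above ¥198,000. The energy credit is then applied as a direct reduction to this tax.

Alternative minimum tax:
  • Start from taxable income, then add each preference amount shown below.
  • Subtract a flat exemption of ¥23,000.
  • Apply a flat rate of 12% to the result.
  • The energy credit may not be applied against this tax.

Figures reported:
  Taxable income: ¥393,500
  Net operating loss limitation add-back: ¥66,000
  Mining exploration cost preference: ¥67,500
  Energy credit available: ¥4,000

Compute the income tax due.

Alternative minimum tax:
  Adjusted income: ¥393,500 + ¥66,000 + ¥67,500 = ¥527,000
  Less exemption ¥23,000 → base ¥504,000
  ¥504,000 × 12% = ¥60,480

Standard income tax:
  ¥123,000 × 7% = ¥8,610
  ¥75,000 × 17% = ¥12,750
  ¥195,500 × 27% = ¥52,785
  → ¥74,145
  Less energy credit ¥4,000 → ¥70,145

¥70,145 > ¥60,480, so the standard income tax governs.

¥70,145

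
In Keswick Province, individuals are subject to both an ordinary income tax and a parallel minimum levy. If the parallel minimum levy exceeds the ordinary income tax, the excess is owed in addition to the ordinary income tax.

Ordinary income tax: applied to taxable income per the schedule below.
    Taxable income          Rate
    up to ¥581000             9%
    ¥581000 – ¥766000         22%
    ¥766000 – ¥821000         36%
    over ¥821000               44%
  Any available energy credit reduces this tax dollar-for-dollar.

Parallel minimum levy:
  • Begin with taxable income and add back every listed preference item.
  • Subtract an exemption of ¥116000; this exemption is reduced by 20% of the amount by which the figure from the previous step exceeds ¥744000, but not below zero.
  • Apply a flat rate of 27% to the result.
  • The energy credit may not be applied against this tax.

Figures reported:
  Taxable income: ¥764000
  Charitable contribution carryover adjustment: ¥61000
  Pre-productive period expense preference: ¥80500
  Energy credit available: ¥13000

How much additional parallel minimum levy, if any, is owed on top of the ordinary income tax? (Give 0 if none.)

¥142336

Parallel minimum levy:
  Adjusted income: ¥764000 + ¥61000 + ¥80500 = ¥905500
  Exemption: ¥116000 − 20% × (¥905500 − ¥744000) = ¥116000 − ¥32300 = ¥83700
  Base: ¥905500 − ¥83700 = ¥821800
  ¥821800 × 27% = ¥221886

Ordinary income tax:
  ¥581000 × 9% = ¥52290
  ¥183000 × 22% = ¥40260
  → ¥92550
  Less energy credit ¥13000 → ¥79550

Excess of parallel minimum levy over ordinary income tax: ¥221886 − ¥79550 = ¥142336.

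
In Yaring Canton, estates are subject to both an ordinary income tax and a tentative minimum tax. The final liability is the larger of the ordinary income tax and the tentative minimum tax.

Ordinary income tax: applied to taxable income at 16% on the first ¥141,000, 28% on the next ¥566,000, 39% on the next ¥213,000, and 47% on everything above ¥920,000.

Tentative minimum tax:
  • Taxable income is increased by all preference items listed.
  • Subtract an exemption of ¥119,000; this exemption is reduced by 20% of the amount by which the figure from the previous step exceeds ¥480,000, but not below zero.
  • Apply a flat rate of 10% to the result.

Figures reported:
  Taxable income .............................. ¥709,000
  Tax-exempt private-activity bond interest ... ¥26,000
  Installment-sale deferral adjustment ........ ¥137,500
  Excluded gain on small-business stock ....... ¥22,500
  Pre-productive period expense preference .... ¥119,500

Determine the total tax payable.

¥181,820

Ordinary income tax:
  ¥141,000 × 16% = ¥22,560
  ¥566,000 × 28% = ¥158,480
  ¥2,000 × 39% = ¥780
  → ¥181,820

Tentative minimum tax:
  Adjusted income: ¥709,000 + ¥26,000 + ¥137,500 + ¥22,500 + ¥119,500 = ¥1,014,500
  Exemption: ¥119,000 − 20% × (¥1,014,500 − ¥480,000) = ¥119,000 − ¥106,900 = ¥12,100
  Base: ¥1,014,500 − ¥12,100 = ¥1,002,400
  ¥1,002,400 × 10% = ¥100,240

¥181,820 > ¥100,240, so the ordinary income tax governs.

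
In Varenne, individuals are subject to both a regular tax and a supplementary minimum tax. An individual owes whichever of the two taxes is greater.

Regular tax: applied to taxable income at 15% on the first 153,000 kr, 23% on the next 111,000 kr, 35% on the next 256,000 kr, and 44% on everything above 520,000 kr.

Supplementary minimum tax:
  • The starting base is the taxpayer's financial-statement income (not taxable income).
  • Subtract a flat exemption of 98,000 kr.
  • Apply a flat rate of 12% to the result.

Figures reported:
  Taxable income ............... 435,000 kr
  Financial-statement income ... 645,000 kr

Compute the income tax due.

Regular tax:
  153,000 kr × 15% = 22,950 kr
  111,000 kr × 23% = 25,530 kr
  171,000 kr × 35% = 59,850 kr
  → 108,330 kr

Supplementary minimum tax:
  Base (financial-statement income): 645,000 kr
  Less exemption 98,000 kr → base 547,000 kr
  547,000 kr × 12% = 65,640 kr

108,330 kr > 65,640 kr, so the regular tax governs.

108,330 kr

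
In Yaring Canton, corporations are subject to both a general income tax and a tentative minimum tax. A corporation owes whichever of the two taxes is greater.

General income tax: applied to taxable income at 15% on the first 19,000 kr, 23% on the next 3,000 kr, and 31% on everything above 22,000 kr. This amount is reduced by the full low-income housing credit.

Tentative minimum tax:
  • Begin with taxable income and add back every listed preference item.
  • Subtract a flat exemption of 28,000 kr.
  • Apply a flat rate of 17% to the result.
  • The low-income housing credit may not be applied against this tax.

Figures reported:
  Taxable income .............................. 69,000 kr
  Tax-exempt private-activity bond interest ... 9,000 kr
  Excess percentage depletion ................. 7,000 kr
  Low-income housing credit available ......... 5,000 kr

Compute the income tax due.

13,110 kr

Tentative minimum tax:
  Adjusted income: 69,000 kr + 9,000 kr + 7,000 kr = 85,000 kr
  Less exemption 28,000 kr → base 57,000 kr
  57,000 kr × 17% = 9,690 kr

General income tax:
  19,000 kr × 15% = 2,850 kr
  3,000 kr × 23% = 690 kr
  47,000 kr × 31% = 14,570 kr
  → 18,110 kr
  Less low-income housing credit 5,000 kr → 13,110 kr

13,110 kr > 9,690 kr, so the general income tax governs.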